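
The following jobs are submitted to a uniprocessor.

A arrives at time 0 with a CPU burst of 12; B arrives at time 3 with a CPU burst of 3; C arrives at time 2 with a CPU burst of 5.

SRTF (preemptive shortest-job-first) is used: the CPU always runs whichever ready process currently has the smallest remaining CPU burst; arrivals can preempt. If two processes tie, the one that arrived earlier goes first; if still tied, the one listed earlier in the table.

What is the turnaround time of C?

Gantt: | A 0-2 | C 2-3 | B 3-6 | C 6-10 | A 10-20 |
Completion: A=20  B=6  C=10
Turnaround(C) = completion − arrival = 10 − 2 = 8

8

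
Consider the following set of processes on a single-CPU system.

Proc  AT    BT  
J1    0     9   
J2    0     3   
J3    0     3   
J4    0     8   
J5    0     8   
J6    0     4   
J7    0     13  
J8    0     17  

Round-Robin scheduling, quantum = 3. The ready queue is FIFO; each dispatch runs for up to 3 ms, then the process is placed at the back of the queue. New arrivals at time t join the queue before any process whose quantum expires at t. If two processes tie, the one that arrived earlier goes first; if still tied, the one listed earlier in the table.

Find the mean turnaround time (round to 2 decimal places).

38.63

Timeline: | J1 0-3 | J2 3-6 | J3 6-9 | J4 9-12 | J5 12-15 | J6 15-18 | J7 18-21 | J8 21-24 | J1 24-27 | J4 27-30 | J5 30-33 | J6 33-34 | J7 34-37 | J8 37-40 | J1 40-43 | J4 43-45 | J5 45-47 | J7 47-50 | J8 50-53 | J7 53-56 | J8 56-59 | J7 59-60 | J8 60-65 |
Completion: J1=43  J2=6  J3=9  J4=45  J5=47  J6=34  J7=60  J8=65
Turnaround (C−A): J1=43  J2=6  J3=9  J4=45  J5=47  J6=34  J7=60  J8=65
Turnaround times: J1=43, J2=6, J3=9, J4=45, J5=47, J6=34, J7=60, J8=65
Average turnaround = (43+6+9+45+47+34+60+65) / 8 = 309/8 = 38.63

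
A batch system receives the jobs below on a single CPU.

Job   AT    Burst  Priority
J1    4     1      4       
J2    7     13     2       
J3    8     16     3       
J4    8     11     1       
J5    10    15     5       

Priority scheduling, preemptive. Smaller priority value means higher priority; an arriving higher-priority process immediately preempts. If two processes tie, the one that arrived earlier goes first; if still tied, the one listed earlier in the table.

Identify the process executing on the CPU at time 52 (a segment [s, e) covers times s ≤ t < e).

Gantt: | idle 0-4 | J1 4-5 | idle 5-7 | J2 7-8 | J4 8-19 | J2 19-31 | J3 31-47 | J5 47-62 |
Completion: J1=5  J2=31  J3=47  J4=19  J5=62

J5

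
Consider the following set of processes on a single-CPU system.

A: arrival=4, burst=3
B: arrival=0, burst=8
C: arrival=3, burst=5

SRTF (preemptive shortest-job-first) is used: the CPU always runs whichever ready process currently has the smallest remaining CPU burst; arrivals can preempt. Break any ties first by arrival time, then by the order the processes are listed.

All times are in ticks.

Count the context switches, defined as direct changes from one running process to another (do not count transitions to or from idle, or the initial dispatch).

Schedule: | B 0-4 | A 4-7 | B 7-11 | C 11-16 |
Completion: A=7  B=11  C=16
Turnaround (C−A): A=3  B=11  C=13

3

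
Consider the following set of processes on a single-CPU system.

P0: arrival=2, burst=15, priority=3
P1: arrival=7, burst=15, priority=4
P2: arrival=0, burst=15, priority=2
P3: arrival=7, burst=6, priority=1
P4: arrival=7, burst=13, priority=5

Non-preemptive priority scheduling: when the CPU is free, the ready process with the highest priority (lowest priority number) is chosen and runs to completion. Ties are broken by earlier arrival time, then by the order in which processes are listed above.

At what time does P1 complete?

51

Schedule: | P2 0-15 | P3 15-21 | P0 21-36 | P1 36-51 | P4 51-64 |
Completion: P0=36  P1=51  P2=15  P3=21  P4=64
Turnaround (C−A): P0=34  P1=44  P2=15  P3=14  P4=57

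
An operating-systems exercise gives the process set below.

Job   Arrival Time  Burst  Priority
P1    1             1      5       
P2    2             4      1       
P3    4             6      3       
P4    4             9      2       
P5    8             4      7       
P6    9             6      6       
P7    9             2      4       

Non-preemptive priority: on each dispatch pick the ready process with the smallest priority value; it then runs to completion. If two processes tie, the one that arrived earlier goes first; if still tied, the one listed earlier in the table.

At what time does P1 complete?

2

Timeline: | idle 0-1 | P1 1-2 | P2 2-6 | P4 6-15 | P3 15-21 | P7 21-23 | P6 23-29 | P5 29-33 |
Completion: P1=2  P2=6  P3=21  P4=15  P5=33  P6=29  P7=23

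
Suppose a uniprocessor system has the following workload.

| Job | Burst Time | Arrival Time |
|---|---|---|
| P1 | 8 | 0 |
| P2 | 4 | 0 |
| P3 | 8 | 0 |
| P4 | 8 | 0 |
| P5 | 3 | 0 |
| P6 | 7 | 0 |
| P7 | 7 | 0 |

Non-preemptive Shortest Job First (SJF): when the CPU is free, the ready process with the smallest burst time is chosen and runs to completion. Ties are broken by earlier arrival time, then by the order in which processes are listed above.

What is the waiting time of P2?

Schedule: | P5 0-3 | P2 3-7 | P6 7-14 | P7 14-21 | P1 21-29 | P3 29-37 | P4 37-45 |
Completion: P1=29  P2=7  P3=37  P4=45  P5=3  P6=14  P7=21
Waiting(P2) = turnaround − burst = 7 − 4 = 3

3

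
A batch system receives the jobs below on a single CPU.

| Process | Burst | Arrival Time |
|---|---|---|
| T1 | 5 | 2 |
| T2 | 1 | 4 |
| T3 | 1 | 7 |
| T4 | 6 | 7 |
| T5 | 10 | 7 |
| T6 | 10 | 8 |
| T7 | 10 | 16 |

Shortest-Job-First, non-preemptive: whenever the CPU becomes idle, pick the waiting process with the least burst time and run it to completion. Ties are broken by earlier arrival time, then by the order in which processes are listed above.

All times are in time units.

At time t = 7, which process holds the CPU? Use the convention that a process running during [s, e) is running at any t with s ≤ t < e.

T2

Timeline: | idle 0-2 | T1 2-7 | T2 7-8 | T3 8-9 | T4 9-15 | T5 15-25 | T6 25-35 | T7 35-45 |
Completion: T1=7  T2=8  T3=9  T4=15  T5=25  T6=35  T7=45
Turnaround (C−A): T1=5  T2=4  T3=2  T4=8  T5=18  T6=27  T7=29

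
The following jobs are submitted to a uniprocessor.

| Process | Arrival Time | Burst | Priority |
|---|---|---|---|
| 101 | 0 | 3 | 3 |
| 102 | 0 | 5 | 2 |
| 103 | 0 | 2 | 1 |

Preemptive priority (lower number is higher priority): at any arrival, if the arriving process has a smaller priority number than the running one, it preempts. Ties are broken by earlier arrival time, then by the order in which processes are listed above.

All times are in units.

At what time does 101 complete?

10

Gantt: | 103 0-2 | 102 2-7 | 101 7-10 |
Completion: 101=10  102=7  103=2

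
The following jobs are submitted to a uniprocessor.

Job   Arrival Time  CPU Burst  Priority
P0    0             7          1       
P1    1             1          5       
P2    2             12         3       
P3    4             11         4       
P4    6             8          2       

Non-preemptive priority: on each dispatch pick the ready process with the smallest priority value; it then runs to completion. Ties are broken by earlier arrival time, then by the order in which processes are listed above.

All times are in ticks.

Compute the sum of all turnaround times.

Schedule: | P0 0-7 | P4 7-15 | P2 15-27 | P3 27-38 | P1 38-39 |
Completion: P0=7  P1=39  P2=27  P3=38  P4=15
Turnaround = completion − arrival: P0=7, P1=38, P2=25, P3=34, P4=9
Total turnaround = 7 + 38 + 25 + 34 + 9 = 113

113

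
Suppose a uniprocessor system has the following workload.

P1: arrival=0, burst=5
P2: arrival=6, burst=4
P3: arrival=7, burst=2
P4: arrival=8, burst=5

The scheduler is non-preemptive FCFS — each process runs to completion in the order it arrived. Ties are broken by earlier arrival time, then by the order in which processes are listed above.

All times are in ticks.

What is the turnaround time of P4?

9

Timeline: | P1 0-5 | idle 5-6 | P2 6-10 | P3 10-12 | P4 12-17 |
Completion: P1=5  P2=10  P3=12  P4=17
Turnaround (C−A): P1=5  P2=4  P3=5  P4=9
Turnaround(P4) = completion − arrival = 17 − 8 = 9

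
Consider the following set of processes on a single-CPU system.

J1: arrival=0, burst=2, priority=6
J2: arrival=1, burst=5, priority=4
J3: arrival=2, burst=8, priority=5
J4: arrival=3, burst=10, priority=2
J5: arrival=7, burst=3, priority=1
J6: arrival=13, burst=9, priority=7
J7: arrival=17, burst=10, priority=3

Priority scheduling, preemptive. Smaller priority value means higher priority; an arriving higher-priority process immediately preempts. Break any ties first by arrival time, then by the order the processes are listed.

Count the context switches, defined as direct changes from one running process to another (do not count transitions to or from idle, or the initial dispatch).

Gantt: | J1 0-1 | J2 1-3 | J4 3-7 | J5 7-10 | J4 10-16 | J2 16-17 | J7 17-27 | J2 27-29 | J3 29-37 | J1 37-38 | J6 38-47 |
Completion: J1=38  J2=29  J3=37  J4=16  J5=10  J6=47  J7=27

10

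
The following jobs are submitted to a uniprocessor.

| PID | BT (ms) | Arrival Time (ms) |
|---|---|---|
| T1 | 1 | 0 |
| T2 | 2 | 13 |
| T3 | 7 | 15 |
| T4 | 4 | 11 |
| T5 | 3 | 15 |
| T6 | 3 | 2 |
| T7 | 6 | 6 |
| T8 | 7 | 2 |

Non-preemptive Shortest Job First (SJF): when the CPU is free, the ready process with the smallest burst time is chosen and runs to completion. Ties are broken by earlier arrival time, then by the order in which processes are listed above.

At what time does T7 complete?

Gantt: | T1 0-1 | idle 1-2 | T6 2-5 | T8 5-12 | T4 12-16 | T2 16-18 | T5 18-21 | T7 21-27 | T3 27-34 |
Completion: T1=1  T2=18  T3=34  T4=16  T5=21  T6=5  T7=27  T8=12
Turnaround (C−A): T1=1  T2=5  T3=19  T4=5  T5=6  T6=3  T7=21  T8=10

27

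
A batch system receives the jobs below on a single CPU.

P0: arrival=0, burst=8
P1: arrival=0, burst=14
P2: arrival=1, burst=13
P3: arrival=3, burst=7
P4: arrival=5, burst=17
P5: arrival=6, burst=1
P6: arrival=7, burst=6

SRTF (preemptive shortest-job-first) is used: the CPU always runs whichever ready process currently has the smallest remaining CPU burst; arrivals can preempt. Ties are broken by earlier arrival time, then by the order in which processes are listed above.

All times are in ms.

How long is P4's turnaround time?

Gantt: | P0 0-6 | P5 6-7 | P0 7-9 | P6 9-15 | P3 15-22 | P2 22-35 | P1 35-49 | P4 49-66 |
Completion: P0=9  P1=49  P2=35  P3=22  P4=66  P5=7  P6=15
Turnaround (C−A): P0=9  P1=49  P2=34  P3=19  P4=61  P5=1  P6=8
Turnaround(P4) = completion − arrival = 66 − 5 = 61

61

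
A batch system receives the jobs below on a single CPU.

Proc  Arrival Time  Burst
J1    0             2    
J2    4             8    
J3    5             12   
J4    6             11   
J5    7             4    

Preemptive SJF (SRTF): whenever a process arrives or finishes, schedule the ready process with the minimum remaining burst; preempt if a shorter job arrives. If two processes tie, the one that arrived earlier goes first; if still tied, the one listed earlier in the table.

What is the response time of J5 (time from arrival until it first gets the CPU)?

0

Timeline: | J1 0-2 | idle 2-4 | J2 4-7 | J5 7-11 | J2 11-16 | J4 16-27 | J3 27-39 |
Completion: J1=2  J2=16  J3=39  J4=27  J5=11
Response(J5) = first start − arrival = 7 − 7 = 0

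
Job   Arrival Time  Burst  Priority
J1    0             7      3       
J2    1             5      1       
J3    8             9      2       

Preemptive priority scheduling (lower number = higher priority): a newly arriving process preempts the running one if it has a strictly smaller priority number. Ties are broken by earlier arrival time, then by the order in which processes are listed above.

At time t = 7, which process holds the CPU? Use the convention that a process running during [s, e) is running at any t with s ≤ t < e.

Timeline: | J1 0-1 | J2 1-6 | J1 6-8 | J3 8-17 | J1 17-21 |
Completion: J1=21  J2=6  J3=17
Turnaround (C−A): J1=21  J2=5  J3=9

J1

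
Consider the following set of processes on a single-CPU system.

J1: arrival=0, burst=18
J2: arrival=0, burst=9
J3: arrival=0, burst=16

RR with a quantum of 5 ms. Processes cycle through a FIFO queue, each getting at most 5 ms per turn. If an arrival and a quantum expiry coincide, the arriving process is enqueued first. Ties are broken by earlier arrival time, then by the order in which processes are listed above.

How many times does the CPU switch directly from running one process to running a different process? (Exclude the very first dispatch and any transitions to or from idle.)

9

Schedule: | J1 0-5 | J2 5-10 | J3 10-15 | J1 15-20 | J2 20-24 | J3 24-29 | J1 29-34 | J3 34-39 | J1 39-42 | J3 42-43 |
Completion: J1=42  J2=24  J3=43
Turnaround (C−A): J1=42  J2=24  J3=43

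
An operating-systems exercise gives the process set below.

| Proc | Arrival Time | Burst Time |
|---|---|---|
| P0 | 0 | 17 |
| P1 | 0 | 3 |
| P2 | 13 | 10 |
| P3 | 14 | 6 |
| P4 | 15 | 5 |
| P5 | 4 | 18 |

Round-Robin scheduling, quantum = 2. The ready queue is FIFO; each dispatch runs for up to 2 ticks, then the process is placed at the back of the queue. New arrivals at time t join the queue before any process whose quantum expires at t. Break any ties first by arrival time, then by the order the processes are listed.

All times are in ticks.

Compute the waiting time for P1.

Gantt: | P0 0-2 | P1 2-4 | P0 4-6 | P5 6-8 | P1 8-9 | P0 9-11 | P5 11-13 | P0 13-15 | P2 15-17 | P5 17-19 | P3 19-21 | P4 21-23 | P0 23-25 | P2 25-27 | P5 27-29 | P3 29-31 | P4 31-33 | P0 33-35 | P2 35-37 | P5 37-39 | P3 39-41 | P4 41-42 | P0 42-44 | P2 44-46 | P5 46-48 | P0 48-50 | P2 50-52 | P5 52-54 | P0 54-55 | P5 55-59 |
Completion: P0=55  P1=9  P2=52  P3=41  P4=42  P5=59
Turnaround (C−A): P0=55  P1=9  P2=39  P3=27  P4=27  P5=55
Waiting(P1) = turnaround − burst = 9 − 3 = 6

6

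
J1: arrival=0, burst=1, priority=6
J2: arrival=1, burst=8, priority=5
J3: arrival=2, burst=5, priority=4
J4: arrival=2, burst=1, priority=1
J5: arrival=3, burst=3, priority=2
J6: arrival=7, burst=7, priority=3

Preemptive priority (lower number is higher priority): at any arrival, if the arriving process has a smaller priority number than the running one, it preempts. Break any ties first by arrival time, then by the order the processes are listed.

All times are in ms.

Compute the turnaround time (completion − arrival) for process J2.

24

Schedule: | J1 0-1 | J2 1-2 | J4 2-3 | J5 3-6 | J3 6-7 | J6 7-14 | J3 14-18 | J2 18-25 |
Completion: J1=1  J2=25  J3=18  J4=3  J5=6  J6=14
Turnaround (C−A): J1=1  J2=24  J3=16  J4=1  J5=3  J6=7
Turnaround(J2) = completion − arrival = 25 − 1 = 24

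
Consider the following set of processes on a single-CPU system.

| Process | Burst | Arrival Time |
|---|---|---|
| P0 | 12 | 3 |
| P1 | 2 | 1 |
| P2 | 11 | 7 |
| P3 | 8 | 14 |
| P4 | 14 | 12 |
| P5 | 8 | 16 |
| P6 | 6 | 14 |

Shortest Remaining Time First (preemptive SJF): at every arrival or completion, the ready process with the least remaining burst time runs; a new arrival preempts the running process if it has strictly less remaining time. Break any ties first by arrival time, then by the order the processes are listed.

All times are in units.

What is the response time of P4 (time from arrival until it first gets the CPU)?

36

Schedule: | idle 0-1 | P1 1-3 | P0 3-15 | P6 15-21 | P3 21-29 | P5 29-37 | P2 37-48 | P4 48-62 |
Completion: P0=15  P1=3  P2=48  P3=29  P4=62  P5=37  P6=21
Response(P4) = first start − arrival = 48 − 12 = 36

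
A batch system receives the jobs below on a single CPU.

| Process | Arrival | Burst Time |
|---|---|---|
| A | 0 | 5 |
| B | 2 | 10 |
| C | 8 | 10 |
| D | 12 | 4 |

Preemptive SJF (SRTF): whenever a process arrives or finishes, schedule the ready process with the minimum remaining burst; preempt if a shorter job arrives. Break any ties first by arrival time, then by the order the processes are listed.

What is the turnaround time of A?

Timeline: | A 0-5 | B 5-15 | D 15-19 | C 19-29 |
Completion: A=5  B=15  C=29  D=19
Turnaround(A) = completion − arrival = 5 − 0 = 5

5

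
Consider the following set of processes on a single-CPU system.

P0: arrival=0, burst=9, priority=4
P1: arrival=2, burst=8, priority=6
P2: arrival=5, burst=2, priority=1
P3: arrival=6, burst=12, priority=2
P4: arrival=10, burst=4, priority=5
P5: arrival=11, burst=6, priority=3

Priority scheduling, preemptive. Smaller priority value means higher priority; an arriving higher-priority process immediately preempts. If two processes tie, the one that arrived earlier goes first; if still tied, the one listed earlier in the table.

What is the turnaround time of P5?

Schedule: | P0 0-5 | P2 5-7 | P3 7-19 | P5 19-25 | P0 25-29 | P4 29-33 | P1 33-41 |
Completion: P0=29  P1=41  P2=7  P3=19  P4=33  P5=25
Turnaround(P5) = completion − arrival = 25 − 11 = 14

14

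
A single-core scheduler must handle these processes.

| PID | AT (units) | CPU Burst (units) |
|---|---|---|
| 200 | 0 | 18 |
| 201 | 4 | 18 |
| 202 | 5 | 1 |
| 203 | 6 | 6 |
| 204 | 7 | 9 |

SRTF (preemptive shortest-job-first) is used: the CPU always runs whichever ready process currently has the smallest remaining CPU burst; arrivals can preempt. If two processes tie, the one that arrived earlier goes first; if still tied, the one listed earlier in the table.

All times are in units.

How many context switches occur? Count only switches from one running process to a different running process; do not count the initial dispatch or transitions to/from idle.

5

Schedule: | 200 0-5 | 202 5-6 | 203 6-12 | 204 12-21 | 200 21-34 | 201 34-52 |
Completion: 200=34  201=52  202=6  203=12  204=21
Turnaround (C−A): 200=34  201=48  202=1  203=6  204=14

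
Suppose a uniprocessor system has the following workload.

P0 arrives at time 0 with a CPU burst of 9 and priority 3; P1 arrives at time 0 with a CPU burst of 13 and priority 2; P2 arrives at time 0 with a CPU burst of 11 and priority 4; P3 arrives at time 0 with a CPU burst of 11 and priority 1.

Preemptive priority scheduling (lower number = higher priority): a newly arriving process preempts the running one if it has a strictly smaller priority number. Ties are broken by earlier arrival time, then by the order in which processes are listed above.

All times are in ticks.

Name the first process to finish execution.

P3

Timeline: | P3 0-11 | P1 11-24 | P0 24-33 | P2 33-44 |
Completion: P0=33  P1=24  P2=44  P3=11
Turnaround (C−A): P0=33  P1=24  P2=44  P3=11
Finish order: P3 → P1 → P0 → P2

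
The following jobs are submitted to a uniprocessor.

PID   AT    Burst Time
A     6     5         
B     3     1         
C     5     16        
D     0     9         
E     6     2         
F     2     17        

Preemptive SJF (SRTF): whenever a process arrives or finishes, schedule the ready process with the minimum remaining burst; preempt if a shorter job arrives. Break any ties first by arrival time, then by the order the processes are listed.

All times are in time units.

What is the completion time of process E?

8

Timeline: | D 0-3 | B 3-4 | D 4-6 | E 6-8 | D 8-12 | A 12-17 | C 17-33 | F 33-50 |
Completion: A=17  B=4  C=33  D=12  E=8  F=50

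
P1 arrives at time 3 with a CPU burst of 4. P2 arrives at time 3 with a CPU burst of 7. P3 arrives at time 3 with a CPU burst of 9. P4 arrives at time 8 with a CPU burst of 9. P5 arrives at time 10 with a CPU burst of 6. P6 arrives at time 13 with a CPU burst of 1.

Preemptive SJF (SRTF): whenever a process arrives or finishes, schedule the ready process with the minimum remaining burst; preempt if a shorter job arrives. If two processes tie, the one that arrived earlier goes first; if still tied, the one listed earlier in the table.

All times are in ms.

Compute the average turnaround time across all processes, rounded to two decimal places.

14.33

Timeline: | idle 0-3 | P1 3-7 | P2 7-14 | P6 14-15 | P5 15-21 | P3 21-30 | P4 30-39 |
Completion: P1=7  P2=14  P3=30  P4=39  P5=21  P6=15
Turnaround times: P1=4, P2=11, P3=27, P4=31, P5=11, P6=2
Average turnaround = (4+11+27+31+11+2) / 6 = 86/6 = 14.33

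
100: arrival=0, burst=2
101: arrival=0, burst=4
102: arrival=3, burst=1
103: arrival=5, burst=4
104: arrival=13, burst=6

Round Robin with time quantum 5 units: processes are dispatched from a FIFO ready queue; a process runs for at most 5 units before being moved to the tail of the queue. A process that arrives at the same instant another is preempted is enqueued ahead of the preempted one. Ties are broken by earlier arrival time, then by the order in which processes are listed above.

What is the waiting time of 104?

0

Gantt: | 100 0-2 | 101 2-6 | 102 6-7 | 103 7-11 | idle 11-13 | 104 13-19 |
Completion: 100=2  101=6  102=7  103=11  104=19
Waiting(104) = turnaround − burst = 6 − 6 = 0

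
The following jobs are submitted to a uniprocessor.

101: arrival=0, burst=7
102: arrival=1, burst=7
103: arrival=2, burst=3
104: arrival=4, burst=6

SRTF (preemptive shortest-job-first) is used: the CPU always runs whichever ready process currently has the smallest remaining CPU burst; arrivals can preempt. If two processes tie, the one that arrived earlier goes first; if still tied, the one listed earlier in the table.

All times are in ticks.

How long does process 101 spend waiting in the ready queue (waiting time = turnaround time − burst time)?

Schedule: | 101 0-2 | 103 2-5 | 101 5-10 | 104 10-16 | 102 16-23 |
Completion: 101=10  102=23  103=5  104=16
Turnaround (C−A): 101=10  102=22  103=3  104=12
Waiting(101) = turnaround − burst = 10 − 7 = 3

3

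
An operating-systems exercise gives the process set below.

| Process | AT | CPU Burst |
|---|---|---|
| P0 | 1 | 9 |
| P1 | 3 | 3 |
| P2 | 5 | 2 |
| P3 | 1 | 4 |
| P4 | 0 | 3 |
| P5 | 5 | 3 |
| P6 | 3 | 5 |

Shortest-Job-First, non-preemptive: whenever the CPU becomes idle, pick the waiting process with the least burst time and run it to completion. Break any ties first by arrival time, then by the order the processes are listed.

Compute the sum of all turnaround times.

Timeline: | P4 0-3 | P1 3-6 | P2 6-8 | P5 8-11 | P3 11-15 | P6 15-20 | P0 20-29 |
Completion: P0=29  P1=6  P2=8  P3=15  P4=3  P5=11  P6=20
Turnaround = completion − arrival: P0=28, P1=3, P2=3, P3=14, P4=3, P5=6, P6=17
Total turnaround = 28 + 3 + 3 + 14 + 3 + 6 + 17 = 74

74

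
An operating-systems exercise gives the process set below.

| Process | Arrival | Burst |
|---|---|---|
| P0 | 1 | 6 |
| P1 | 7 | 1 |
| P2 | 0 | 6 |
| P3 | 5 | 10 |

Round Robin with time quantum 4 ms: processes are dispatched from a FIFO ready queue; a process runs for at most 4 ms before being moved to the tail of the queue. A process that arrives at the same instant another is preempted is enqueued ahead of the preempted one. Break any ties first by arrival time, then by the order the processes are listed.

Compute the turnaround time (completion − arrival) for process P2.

10

Timeline: | P2 0-4 | P0 4-8 | P2 8-10 | P3 10-14 | P1 14-15 | P0 15-17 | P3 17-23 |
Completion: P0=17  P1=15  P2=10  P3=23
Turnaround(P2) = completion − arrival = 10 − 0 = 10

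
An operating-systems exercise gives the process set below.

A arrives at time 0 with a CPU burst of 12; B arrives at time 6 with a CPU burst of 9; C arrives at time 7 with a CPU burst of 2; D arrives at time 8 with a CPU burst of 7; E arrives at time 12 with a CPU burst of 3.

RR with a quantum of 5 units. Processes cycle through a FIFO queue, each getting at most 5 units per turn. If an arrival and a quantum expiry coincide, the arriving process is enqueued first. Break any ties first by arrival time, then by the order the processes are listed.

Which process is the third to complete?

E

Gantt: | A 0-10 | B 10-15 | C 15-17 | D 17-22 | A 22-24 | E 24-27 | B 27-31 | D 31-33 |
Completion: A=24  B=31  C=17  D=33  E=27
Turnaround (C−A): A=24  B=25  C=10  D=25  E=15
Finish order: C → A → E → B → D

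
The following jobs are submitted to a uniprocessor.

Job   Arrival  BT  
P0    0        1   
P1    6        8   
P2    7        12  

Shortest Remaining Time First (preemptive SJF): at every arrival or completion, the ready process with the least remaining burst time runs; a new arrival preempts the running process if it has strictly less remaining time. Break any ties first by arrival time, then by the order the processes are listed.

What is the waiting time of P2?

Schedule: | P0 0-1 | idle 1-6 | P1 6-14 | P2 14-26 |
Completion: P0=1  P1=14  P2=26
Waiting(P2) = turnaround − burst = 19 − 12 = 7

7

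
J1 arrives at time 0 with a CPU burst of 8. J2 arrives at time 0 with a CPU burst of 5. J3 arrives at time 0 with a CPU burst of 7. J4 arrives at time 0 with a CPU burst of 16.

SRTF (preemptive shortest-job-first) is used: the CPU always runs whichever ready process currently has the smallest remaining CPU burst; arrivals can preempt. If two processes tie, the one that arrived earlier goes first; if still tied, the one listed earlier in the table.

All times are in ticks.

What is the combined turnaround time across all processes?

73

Timeline: | J2 0-5 | J3 5-12 | J1 12-20 | J4 20-36 |
Completion: J1=20  J2=5  J3=12  J4=36
Turnaround = completion − arrival: J1=20, J2=5, J3=12, J4=36
Total turnaround = 20 + 5 + 12 + 36 = 73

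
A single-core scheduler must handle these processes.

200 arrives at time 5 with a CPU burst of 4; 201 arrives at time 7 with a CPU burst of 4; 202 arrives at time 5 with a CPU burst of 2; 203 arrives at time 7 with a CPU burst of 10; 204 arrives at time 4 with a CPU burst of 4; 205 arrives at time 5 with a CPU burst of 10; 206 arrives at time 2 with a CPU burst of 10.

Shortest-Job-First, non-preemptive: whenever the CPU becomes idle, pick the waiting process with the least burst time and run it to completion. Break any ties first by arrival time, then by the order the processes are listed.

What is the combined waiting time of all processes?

95

Gantt: | idle 0-2 | 206 2-12 | 202 12-14 | 204 14-18 | 200 18-22 | 201 22-26 | 205 26-36 | 203 36-46 |
Completion: 200=22  201=26  202=14  203=46  204=18  205=36  206=12
Waiting = turnaround − burst: 200=13, 201=15, 202=7, 203=29, 204=10, 205=21, 206=0
Total waiting = 13 + 15 + 7 + 29 + 10 + 21 + 0 = 95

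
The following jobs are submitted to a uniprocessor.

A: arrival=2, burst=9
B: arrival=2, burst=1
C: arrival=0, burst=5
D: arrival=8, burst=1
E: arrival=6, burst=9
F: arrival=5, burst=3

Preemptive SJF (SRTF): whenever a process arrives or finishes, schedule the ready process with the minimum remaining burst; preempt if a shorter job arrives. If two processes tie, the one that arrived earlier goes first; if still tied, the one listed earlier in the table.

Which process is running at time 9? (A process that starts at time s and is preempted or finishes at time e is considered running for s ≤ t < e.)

D

Gantt: | C 0-2 | B 2-3 | C 3-6 | F 6-9 | D 9-10 | A 10-19 | E 19-28 |
Completion: A=19  B=3  C=6  D=10  E=28  F=9
Turnaround (C−A): A=17  B=1  C=6  D=2  E=22  F=4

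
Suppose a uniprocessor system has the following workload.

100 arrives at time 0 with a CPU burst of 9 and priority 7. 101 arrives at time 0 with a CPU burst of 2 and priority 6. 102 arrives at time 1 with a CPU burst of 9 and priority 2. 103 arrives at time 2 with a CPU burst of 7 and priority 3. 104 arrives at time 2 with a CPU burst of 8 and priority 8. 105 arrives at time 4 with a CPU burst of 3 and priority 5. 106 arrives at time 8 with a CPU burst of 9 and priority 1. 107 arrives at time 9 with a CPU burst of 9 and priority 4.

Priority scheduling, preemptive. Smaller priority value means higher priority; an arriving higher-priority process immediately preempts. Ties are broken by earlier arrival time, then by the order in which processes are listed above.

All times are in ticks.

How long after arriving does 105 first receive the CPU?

31

Timeline: | 101 0-1 | 102 1-8 | 106 8-17 | 102 17-19 | 103 19-26 | 107 26-35 | 105 35-38 | 101 38-39 | 100 39-48 | 104 48-56 |
Completion: 100=48  101=39  102=19  103=26  104=56  105=38  106=17  107=35
Turnaround (C−A): 100=48  101=39  102=18  103=24  104=54  105=34  106=9  107=26
Response(105) = first start − arrival = 35 − 4 = 31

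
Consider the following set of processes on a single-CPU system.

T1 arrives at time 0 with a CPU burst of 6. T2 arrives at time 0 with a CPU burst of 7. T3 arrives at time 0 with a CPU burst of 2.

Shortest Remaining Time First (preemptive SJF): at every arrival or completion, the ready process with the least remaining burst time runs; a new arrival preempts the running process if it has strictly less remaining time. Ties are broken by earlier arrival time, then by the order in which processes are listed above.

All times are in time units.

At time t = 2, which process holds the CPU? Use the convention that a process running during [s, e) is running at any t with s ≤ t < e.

Schedule: | T3 0-2 | T1 2-8 | T2 8-15 |
Completion: T1=8  T2=15  T3=2
Turnaround (C−A): T1=8  T2=15  T3=2

T1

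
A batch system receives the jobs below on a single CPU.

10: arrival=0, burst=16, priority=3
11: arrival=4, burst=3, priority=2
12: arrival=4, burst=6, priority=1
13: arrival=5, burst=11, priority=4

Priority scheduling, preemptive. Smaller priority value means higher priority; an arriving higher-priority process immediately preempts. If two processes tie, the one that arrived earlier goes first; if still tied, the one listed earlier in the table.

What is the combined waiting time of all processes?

35

Gantt: | 10 0-4 | 12 4-10 | 11 10-13 | 10 13-25 | 13 25-36 |
Completion: 10=25  11=13  12=10  13=36
Waiting = turnaround − burst: 10=9, 11=6, 12=0, 13=20
Total waiting = 9 + 6 + 0 + 20 = 35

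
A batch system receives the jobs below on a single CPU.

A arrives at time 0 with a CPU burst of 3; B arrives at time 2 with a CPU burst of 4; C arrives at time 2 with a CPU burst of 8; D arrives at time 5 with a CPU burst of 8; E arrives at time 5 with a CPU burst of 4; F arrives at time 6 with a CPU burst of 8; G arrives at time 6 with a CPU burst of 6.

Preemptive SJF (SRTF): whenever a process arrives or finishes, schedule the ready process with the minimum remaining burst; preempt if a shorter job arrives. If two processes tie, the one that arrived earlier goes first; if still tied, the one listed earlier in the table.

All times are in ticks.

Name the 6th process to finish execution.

D

Timeline: | A 0-3 | B 3-7 | E 7-11 | G 11-17 | C 17-25 | D 25-33 | F 33-41 |
Completion: A=3  B=7  C=25  D=33  E=11  F=41  G=17
Turnaround (C−A): A=3  B=5  C=23  D=28  E=6  F=35  G=11
Finish order: A → B → E → G → C → D → F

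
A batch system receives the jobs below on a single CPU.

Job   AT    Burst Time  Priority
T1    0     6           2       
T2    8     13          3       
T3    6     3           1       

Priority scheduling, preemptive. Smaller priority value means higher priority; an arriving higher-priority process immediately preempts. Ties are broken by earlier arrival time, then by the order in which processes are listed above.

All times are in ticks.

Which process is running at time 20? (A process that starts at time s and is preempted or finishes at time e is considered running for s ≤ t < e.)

Timeline: | T1 0-6 | T3 6-9 | T2 9-22 |
Completion: T1=6  T2=22  T3=9

T2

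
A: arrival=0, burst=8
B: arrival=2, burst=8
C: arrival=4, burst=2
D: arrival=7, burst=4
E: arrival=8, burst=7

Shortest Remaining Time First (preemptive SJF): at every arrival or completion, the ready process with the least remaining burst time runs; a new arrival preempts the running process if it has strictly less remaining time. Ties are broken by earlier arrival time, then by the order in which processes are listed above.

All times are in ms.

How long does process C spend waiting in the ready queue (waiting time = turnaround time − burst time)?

Timeline: | A 0-4 | C 4-6 | A 6-10 | D 10-14 | E 14-21 | B 21-29 |
Completion: A=10  B=29  C=6  D=14  E=21
Turnaround (C−A): A=10  B=27  C=2  D=7  E=13
Waiting(C) = turnaround − burst = 2 − 2 = 0

0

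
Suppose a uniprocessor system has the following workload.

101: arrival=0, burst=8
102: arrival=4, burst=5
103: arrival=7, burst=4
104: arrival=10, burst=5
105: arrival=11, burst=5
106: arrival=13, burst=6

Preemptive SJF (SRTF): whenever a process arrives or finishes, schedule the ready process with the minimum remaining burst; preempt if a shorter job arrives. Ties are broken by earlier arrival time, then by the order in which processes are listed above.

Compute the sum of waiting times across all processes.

Schedule: | 101 0-8 | 103 8-12 | 102 12-17 | 104 17-22 | 105 22-27 | 106 27-33 |
Completion: 101=8  102=17  103=12  104=22  105=27  106=33
Turnaround (C−A): 101=8  102=13  103=5  104=12  105=16  106=20
Waiting = turnaround − burst: 101=0, 102=8, 103=1, 104=7, 105=11, 106=14
Total waiting = 0 + 8 + 1 + 7 + 11 + 14 = 41

41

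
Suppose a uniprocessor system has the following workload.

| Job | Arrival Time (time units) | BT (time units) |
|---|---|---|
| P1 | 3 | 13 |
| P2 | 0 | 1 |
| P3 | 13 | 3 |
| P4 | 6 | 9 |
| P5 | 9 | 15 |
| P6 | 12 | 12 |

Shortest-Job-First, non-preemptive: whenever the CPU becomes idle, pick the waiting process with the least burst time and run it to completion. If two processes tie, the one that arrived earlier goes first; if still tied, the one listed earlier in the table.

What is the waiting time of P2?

0

Gantt: | P2 0-1 | idle 1-3 | P1 3-16 | P3 16-19 | P4 19-28 | P6 28-40 | P5 40-55 |
Completion: P1=16  P2=1  P3=19  P4=28  P5=55  P6=40
Waiting(P2) = turnaround − burst = 1 − 1 = 0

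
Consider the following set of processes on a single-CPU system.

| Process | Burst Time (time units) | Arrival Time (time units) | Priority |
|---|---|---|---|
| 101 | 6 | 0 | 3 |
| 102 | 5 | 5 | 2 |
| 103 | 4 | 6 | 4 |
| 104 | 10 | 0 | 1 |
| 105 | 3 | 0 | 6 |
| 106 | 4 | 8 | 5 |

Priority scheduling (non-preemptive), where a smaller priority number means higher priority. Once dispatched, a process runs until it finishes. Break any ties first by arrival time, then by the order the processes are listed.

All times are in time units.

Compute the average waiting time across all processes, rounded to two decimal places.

13.50

Timeline: | 104 0-10 | 102 10-15 | 101 15-21 | 103 21-25 | 106 25-29 | 105 29-32 |
Completion: 101=21  102=15  103=25  104=10  105=32  106=29
Turnaround (C−A): 101=21  102=10  103=19  104=10  105=32  106=21
Waiting times: 101=15, 102=5, 103=15, 104=0, 105=29, 106=17
Average waiting = (15+5+15+0+29+17) / 6 = 81/6 = 13.50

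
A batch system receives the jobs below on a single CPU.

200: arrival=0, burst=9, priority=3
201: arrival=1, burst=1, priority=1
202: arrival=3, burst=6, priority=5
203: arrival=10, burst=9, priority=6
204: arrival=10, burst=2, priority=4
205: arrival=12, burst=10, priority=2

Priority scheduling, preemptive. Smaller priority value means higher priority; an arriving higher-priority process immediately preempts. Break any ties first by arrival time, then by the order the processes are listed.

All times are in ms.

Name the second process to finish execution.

Schedule: | 200 0-1 | 201 1-2 | 200 2-10 | 204 10-12 | 205 12-22 | 202 22-28 | 203 28-37 |
Completion: 200=10  201=2  202=28  203=37  204=12  205=22
Finish order: 201 → 200 → 204 → 205 → 202 → 203

200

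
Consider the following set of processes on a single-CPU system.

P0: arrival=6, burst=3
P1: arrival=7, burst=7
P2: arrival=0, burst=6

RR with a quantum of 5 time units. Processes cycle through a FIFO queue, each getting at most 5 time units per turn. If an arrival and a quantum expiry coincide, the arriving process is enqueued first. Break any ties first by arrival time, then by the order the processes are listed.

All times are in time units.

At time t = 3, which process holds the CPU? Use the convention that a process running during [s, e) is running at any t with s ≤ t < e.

P2

Timeline: | P2 0-6 | P0 6-9 | P1 9-16 |
Completion: P0=9  P1=16  P2=6
Turnaround (C−A): P0=3  P1=9  P2=6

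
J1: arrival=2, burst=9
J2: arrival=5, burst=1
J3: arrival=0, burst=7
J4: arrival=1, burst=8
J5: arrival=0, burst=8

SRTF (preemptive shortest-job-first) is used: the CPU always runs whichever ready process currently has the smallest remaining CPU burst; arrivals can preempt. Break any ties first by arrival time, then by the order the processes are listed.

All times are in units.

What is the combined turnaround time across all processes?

79

Schedule: | J3 0-5 | J2 5-6 | J3 6-8 | J5 8-16 | J4 16-24 | J1 24-33 |
Completion: J1=33  J2=6  J3=8  J4=24  J5=16
Turnaround (C−A): J1=31  J2=1  J3=8  J4=23  J5=16
Turnaround = completion − arrival: J1=31, J2=1, J3=8, J4=23, J5=16
Total turnaround = 31 + 1 + 8 + 23 + 16 = 79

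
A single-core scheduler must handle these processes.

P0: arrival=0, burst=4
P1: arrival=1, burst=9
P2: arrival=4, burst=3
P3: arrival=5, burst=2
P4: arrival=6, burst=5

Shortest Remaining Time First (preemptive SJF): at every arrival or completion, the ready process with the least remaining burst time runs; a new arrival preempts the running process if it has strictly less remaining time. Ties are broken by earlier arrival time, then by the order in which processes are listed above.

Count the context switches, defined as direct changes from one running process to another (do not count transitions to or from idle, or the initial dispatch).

Schedule: | P0 0-4 | P2 4-7 | P3 7-9 | P4 9-14 | P1 14-23 |
Completion: P0=4  P1=23  P2=7  P3=9  P4=14
Turnaround (C−A): P0=4  P1=22  P2=3  P3=4  P4=8

4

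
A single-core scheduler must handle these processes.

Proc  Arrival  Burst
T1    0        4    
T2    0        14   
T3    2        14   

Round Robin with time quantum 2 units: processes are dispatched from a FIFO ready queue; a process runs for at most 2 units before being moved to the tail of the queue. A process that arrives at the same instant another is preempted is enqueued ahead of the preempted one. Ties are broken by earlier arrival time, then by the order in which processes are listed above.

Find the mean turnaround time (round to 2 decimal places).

22.67

Gantt: | T1 0-2 | T2 2-4 | T3 4-6 | T1 6-8 | T2 8-10 | T3 10-12 | T2 12-14 | T3 14-16 | T2 16-18 | T3 18-20 | T2 20-22 | T3 22-24 | T2 24-26 | T3 26-28 | T2 28-30 | T3 30-32 |
Completion: T1=8  T2=30  T3=32
Turnaround (C−A): T1=8  T2=30  T3=30
Turnaround times: T1=8, T2=30, T3=30
Average turnaround = (8+30+30) / 3 = 68/3 = 22.67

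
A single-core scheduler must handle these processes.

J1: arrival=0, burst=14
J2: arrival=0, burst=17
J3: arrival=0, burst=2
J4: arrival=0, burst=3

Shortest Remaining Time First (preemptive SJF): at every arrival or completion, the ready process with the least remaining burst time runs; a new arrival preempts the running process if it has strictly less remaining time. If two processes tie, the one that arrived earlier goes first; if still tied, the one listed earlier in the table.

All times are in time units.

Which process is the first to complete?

J3

Gantt: | J3 0-2 | J4 2-5 | J1 5-19 | J2 19-36 |
Completion: J1=19  J2=36  J3=2  J4=5
Finish order: J3 → J4 → J1 → J2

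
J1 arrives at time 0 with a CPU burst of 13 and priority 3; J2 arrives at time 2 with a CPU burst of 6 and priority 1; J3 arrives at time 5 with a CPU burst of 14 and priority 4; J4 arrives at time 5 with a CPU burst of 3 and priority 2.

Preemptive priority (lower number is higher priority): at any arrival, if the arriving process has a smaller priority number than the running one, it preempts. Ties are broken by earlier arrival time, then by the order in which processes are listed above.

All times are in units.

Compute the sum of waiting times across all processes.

29

Schedule: | J1 0-2 | J2 2-8 | J4 8-11 | J1 11-22 | J3 22-36 |
Completion: J1=22  J2=8  J3=36  J4=11
Turnaround (C−A): J1=22  J2=6  J3=31  J4=6
Waiting = turnaround − burst: J1=9, J2=0, J3=17, J4=3
Total waiting = 9 + 0 + 17 + 3 = 29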